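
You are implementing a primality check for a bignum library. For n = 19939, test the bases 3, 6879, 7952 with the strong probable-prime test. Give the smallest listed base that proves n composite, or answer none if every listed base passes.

n − 1 = 19938 = 2^1 · 9969, so s = 1 and d = 9969.
Base 3: x_0 = 3^9969 mod 19939 = 9718. x_0 ∉ {1, 19938} and s = 1, so 3 is a Miller–Rabin witness and 19939 is composite.
Base 6879: x_0 = 6879^9969 mod 19939 = 6045. x_0 ∉ {1, 19938} and s = 1, so 6879 is a Miller–Rabin witness and 19939 is composite.
Base 7952: x_0 = 7952^9969 mod 19939 = 5817. x_0 ∉ {1, 19938} and s = 1, so 7952 is a Miller–Rabin witness and 19939 is composite.
The smallest witness among the given bases is 3.

3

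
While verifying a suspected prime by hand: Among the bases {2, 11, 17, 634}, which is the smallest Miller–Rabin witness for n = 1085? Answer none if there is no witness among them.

n − 1 = 1084 = 2^2 · 271, so s = 2 and d = 271.
Base 2: x_0 = 2^271 mod 1085 = 653. x_0 is neither 1 nor 1084, so continue squaring. x_1 = 653^2 mod 1085 = 4. Reached i = s−1 = 1 without hitting −1: 2 is a Miller–Rabin witness and 1085 is composite.
Base 11: x_0 = 11^271 mod 1085 = 11. x_0 is neither 1 nor 1084, so continue squaring. x_1 = 11^2 mod 1085 = 121. Reached i = s−1 = 1 without hitting −1: 11 is a Miller–Rabin witness and 1085 is composite.
Base 17: x_0 = 17^271 mod 1085 = 668. x_0 is neither 1 nor 1084, so continue squaring. x_1 = 668^2 mod 1085 = 289. Reached i = s−1 = 1 without hitting −1: 17 is a Miller–Rabin witness and 1085 is composite.
Base 634: x_0 = 634^271 mod 1085 = 634. x_0 is neither 1 nor 1084, so continue squaring. x_1 = 634^2 mod 1085 = 506. Reached i = s−1 = 1 without hitting −1: 634 is a Miller–Rabin witness and 1085 is composite.
The smallest witness among the given bases is 2.

2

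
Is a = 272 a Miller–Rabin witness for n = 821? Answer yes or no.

n − 1 = 820 = 2^2 · 205, so s = 2 and d = 205.
x_0 = 272^205 mod 821 = 526.
x_0 is neither 1 nor 820, so continue squaring.
x_1 = 526^2 mod 821 = 820.
x_1 ≡ −1, so 272 is not a witness.

no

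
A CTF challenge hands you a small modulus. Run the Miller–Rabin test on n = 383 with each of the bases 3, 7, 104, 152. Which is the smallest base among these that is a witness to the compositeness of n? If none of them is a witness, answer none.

n − 1 = 382 = 2^1 · 191, so s = 1 and d = 191.
Base 3: x_0 = 3^191 mod 383 = 1. x_0 = 1, so 3 is not a witness.
Base 7: x_0 = 7^191 mod 383 = 1. x_0 = 1, so 7 is not a witness.
Base 104: x_0 = 104^191 mod 383 = 382. x_0 = 382 ≡ −1, so 104 is not a witness.
Base 152: x_0 = 152^191 mod 383 = 1. x_0 = 1, so 152 is not a witness.
No listed base is a witness for 383.

none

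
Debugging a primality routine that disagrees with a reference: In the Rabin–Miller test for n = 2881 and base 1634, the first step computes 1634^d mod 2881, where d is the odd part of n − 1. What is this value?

2838

n − 1 = 2880 = 2^6 · 45, so s = 6 and d = 45.
Repeated squaring mod 2881: 1634^1 ≡ 1634, 1634^2 ≡ 2150, 1634^4 ≡ 1376, 1634^8 ≡ 559, 1634^16 ≡ 1333, 1634^32 ≡ 2193.
45 = 32 + 8 + 4 + 1, so 1634^45 ≡ 2193·559·1376·1634 ≡ 2838 (mod 2881).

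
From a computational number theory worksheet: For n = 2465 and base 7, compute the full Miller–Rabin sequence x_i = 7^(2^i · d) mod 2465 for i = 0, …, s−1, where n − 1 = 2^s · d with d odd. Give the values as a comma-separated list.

2437, 784, 871, 1886, 1

n − 1 = 2464 = 2^5 · 77, so s = 5 and d = 77.
x_0 = 7^77 mod 2465 = 2437.
x_1 = 2437^2 mod 2465 = 784.
x_2 = 784^2 mod 2465 = 871.
x_3 = 871^2 mod 2465 = 1886.
x_4 = 1886^2 mod 2465 = 1.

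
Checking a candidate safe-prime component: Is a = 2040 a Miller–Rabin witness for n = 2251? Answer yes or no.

no

n − 1 = 2250 = 2^1 · 1125, so s = 1 and d = 1125.
x_0 = 2040^1125 mod 2251 = 2250.
x_0 = 2250 ≡ −1, so 2040 is not a witness.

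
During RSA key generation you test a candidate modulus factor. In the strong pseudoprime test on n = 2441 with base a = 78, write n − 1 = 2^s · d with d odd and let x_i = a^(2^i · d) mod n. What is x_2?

2440

n − 1 = 2440 = 2^3 · 305, so s = 3 and d = 305.
Repeated squaring mod 2441: 78^1 ≡ 78, 78^2 ≡ 1202, 78^4 ≡ 2173, 78^8 ≡ 1035, 78^16 ≡ 2067, 78^32 ≡ 739, 78^64 ≡ 1778, 78^128 ≡ 189, 78^256 ≡ 1547.
305 = 256 + 32 + 16 + 1, so 78^305 ≡ 1547·739·2067·78 ≡ 1319 (mod 2441).
x_0 = 1319.
x_1 = 1319^2 mod 2441 = 1769.
x_2 = 1769^2 mod 2441 = 2440.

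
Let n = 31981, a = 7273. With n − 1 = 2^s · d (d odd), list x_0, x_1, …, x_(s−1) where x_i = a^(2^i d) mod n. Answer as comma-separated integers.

11340, 31980

n − 1 = 31980 = 2^2 · 7995, so s = 2 and d = 7995.
x_0 = 7273^7995 mod 31981 = 11340.
x_1 = 11340^2 mod 31981 = 31980.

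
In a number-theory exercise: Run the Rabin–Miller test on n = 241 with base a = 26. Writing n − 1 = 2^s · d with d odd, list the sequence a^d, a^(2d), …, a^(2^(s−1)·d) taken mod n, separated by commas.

n − 1 = 240 = 2^4 · 15, so s = 4 and d = 15.
x_0 = 26^15 mod 241 = 115.
x_1 = 115^2 mod 241 = 211.
x_2 = 211^2 mod 241 = 177.
x_3 = 177^2 mod 241 = 240.

115, 211, 177, 240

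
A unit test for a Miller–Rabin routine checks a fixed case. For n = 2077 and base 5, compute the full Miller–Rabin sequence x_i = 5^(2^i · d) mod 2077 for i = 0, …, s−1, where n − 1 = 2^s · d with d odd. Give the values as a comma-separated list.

1985, 156

n − 1 = 2076 = 2^2 · 519, so s = 2 and d = 519.
x_0 = 5^519 mod 2077 = 1985.
x_1 = 1985^2 mod 2077 = 156.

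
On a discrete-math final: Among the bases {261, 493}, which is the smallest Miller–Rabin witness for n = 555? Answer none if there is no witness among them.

n − 1 = 554 = 2^1 · 277, so s = 1 and d = 277.
Base 261: x_0 = 261^277 mod 555 = 501. x_0 ∉ {1, 554} and s = 1, so 261 is a Miller–Rabin witness and 555 is composite.
Base 493: x_0 = 493^277 mod 555 = 268. x_0 ∉ {1, 554} and s = 1, so 493 is a Miller–Rabin witness and 555 is composite.
The smallest witness among the given bases is 261.

261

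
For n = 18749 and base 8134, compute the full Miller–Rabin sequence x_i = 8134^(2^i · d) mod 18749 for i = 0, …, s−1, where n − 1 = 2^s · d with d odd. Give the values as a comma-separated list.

18748, 1

n − 1 = 18748 = 2^2 · 4687, so s = 2 and d = 4687.
x_0 = 8134^4687 mod 18749 = 18748.
x_1 = 18748^2 mod 18749 = 1.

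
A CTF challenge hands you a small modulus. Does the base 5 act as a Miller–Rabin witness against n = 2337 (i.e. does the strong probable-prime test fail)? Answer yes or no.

yes

n − 1 = 2336 = 2^5 · 73, so s = 5 and d = 73.
x_0 = 5^73 mod 2337 = 2171.
x_0 is neither 1 nor 2336, so continue squaring.
x_1 = 2171^2 mod 2337 = 1849.
x_2 = 1849^2 mod 2337 = 2107.
x_3 = 2107^2 mod 2337 = 1486.
x_4 = 1486^2 mod 2337 = 2068.
Reached i = s−1 = 4 without hitting −1: 5 is a Miller–Rabin witness and 2337 is composite.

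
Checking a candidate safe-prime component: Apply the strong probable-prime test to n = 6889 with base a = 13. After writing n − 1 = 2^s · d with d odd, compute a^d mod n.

n − 1 = 6888 = 2^3 · 861, so s = 3 and d = 861.
By repeated squaring, 13^861 ≡ 3402 (mod 6889).

3402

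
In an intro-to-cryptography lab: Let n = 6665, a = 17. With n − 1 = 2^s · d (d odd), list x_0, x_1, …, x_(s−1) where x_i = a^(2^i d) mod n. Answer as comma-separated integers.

n − 1 = 6664 = 2^3 · 833, so s = 3 and d = 833.
x_0 = 17^833 mod 6665 = 5252.
x_1 = 5252^2 mod 6665 = 3734.
x_2 = 3734^2 mod 6665 = 6241.

5252, 3734, 6241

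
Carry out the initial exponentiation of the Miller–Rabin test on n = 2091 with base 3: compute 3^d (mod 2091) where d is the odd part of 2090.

243

n − 1 = 2090 = 2^1 · 1045, so s = 1 and d = 1045.
3^1045 mod 2091 = 243.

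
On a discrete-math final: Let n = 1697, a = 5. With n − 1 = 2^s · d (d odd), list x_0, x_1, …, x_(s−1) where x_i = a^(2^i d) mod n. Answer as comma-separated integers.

1691, 36, 1296, 1283, 1696

n − 1 = 1696 = 2^5 · 53, so s = 5 and d = 53.
x_0 = 5^53 mod 1697 = 1691.
x_1 = 1691^2 mod 1697 = 36.
x_2 = 36^2 mod 1697 = 1296.
x_3 = 1296^2 mod 1697 = 1283.
x_4 = 1283^2 mod 1697 = 1696.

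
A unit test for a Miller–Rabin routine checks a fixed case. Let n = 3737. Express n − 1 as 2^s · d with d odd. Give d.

467

Halving: 3736 → 1868 → 934 → 467; 467 is odd.
So 3736 = 2^3 · 467.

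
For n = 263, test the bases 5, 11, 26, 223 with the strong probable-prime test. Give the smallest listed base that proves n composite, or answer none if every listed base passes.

none

n − 1 = 262 = 2^1 · 131, so s = 1 and d = 131.
Base 5: x_0 = 5^131 mod 263 = 262. x_0 = 262 ≡ −1, so 5 is not a witness.
Base 11: x_0 = 11^131 mod 263 = 1. x_0 = 1, so 11 is not a witness.
Base 26: x_0 = 26^131 mod 263 = 1. x_0 = 1, so 26 is not a witness.
Base 223: x_0 = 223^131 mod 263 = 1. x_0 = 1, so 223 is not a witness.
No listed base is a witness for 263.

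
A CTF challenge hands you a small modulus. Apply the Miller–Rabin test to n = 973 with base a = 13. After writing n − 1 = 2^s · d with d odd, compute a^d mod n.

811

n − 1 = 972 = 2^2 · 243, so s = 2 and d = 243.
Repeated squaring mod 973: 13^1 ≡ 13, 13^2 ≡ 169, 13^4 ≡ 344, 13^8 ≡ 603, 13^16 ≡ 680, 13^32 ≡ 225, 13^64 ≡ 29, 13^128 ≡ 841.
243 = 128 + 64 + 32 + 16 + 2 + 1, so 13^243 ≡ 841·29·225·680·169·13 ≡ 811 (mod 973).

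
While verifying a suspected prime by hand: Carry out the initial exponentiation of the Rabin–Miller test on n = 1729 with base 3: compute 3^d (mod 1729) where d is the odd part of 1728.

n − 1 = 1728 = 2^6 · 27, so s = 6 and d = 27.
Repeated squaring mod 1729: 3^1 ≡ 3, 3^2 ≡ 9, 3^4 ≡ 81, 3^8 ≡ 1374, 3^16 ≡ 1537.
27 = 16 + 8 + 2 + 1, so 3^27 ≡ 1537·1374·9·3 ≡ 664 (mod 1729).

664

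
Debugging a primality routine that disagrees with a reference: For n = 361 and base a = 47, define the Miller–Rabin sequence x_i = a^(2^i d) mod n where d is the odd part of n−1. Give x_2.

n − 1 = 360 = 2^3 · 45, so s = 3 and d = 45.
x_0 = 47^45 mod 361 = 96.
x_1 = 96^2 mod 361 = 191.
x_2 = 191^2 mod 361 = 20.

20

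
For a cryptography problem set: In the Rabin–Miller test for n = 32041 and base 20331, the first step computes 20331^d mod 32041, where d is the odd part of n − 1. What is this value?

18257

n − 1 = 32040 = 2^3 · 4005, so s = 3 and d = 4005.
Repeated squaring mod 32041: 20331^1 ≡ 20331, 20331^2 ≡ 20661, 20331^4 ≡ 26719, 20331^8 ≡ 31481, 20331^16 ≡ 25231, 20331^32 ≡ 12773, 20331^64 ≡ 28798, 20331^128 ≡ 7601, 20331^256 ≡ 5278, 20331^512 ≡ 13655, 20331^1024 ≡ 12446, 20331^2048 ≡ 16722.
4005 = 2048 + 1024 + 512 + 256 + 128 + 32 + 4 + 1, so 20331^4005 ≡ 16722·12446·13655·5278·7601·12773·26719·20331 ≡ 18257 (mod 32041).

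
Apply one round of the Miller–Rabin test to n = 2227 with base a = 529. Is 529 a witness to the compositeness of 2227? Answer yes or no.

yes

n − 1 = 2226 = 2^1 · 1113, so s = 1 and d = 1113.
x_0 = 529^1113 mod 2227 = 376.
x_0 ∉ {1, 2226} and s = 1, so 529 is a Miller–Rabin witness and 2227 is composite.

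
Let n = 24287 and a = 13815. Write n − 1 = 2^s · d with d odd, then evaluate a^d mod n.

n − 1 = 24286 = 2^1 · 12143, so s = 1 and d = 12143.
13815^12143 mod 24287 = 21709.

21709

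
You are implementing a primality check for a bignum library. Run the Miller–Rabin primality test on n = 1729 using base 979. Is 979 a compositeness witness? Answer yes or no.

no

n − 1 = 1728 = 2^6 · 27, so s = 6 and d = 27.
x_0 = 979^27 mod 1729 = 1728.
x_0 = 1728 ≡ −1, so 979 is not a witness.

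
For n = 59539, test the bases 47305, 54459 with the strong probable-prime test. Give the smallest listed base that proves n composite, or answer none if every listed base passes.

none

n − 1 = 59538 = 2^1 · 29769, so s = 1 and d = 29769.
Base 47305: x_0 = 47305^29769 mod 59539 = 1. x_0 = 1, so 47305 is not a witness.
Base 54459: x_0 = 54459^29769 mod 59539 = 59538. x_0 = 59538 ≡ −1, so 54459 is not a witness.
No listed base is a witness for 59539.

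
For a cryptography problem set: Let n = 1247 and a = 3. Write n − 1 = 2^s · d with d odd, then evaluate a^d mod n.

824

n − 1 = 1246 = 2^1 · 623, so s = 1 and d = 623.
3^623 mod 1247 = 824.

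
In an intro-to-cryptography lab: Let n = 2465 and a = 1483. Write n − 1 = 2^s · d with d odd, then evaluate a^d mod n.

n − 1 = 2464 = 2^5 · 77, so s = 5 and d = 77.
Repeated squaring mod 2465: 1483^1 ≡ 1483, 1483^2 ≡ 509, 1483^4 ≡ 256, 1483^8 ≡ 1446, 1483^16 ≡ 596, 1483^32 ≡ 256, 1483^64 ≡ 1446.
77 = 64 + 8 + 4 + 1, so 1483^77 ≡ 1446·1446·256·1483 ≡ 463 (mod 2465).

463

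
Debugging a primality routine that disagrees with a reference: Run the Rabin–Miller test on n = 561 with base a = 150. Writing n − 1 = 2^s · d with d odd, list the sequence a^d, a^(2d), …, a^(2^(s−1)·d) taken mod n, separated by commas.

483, 474, 276, 441

n − 1 = 560 = 2^4 · 35, so s = 4 and d = 35.
x_0 = 150^35 mod 561 = 483.
x_1 = 483^2 mod 561 = 474.
x_2 = 474^2 mod 561 = 276.
x_3 = 276^2 mod 561 = 441.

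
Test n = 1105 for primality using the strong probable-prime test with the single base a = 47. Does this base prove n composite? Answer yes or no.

n − 1 = 1104 = 2^4 · 69, so s = 4 and d = 69.
x_0 = 47^69 mod 1105 = 47.
x_0 is neither 1 nor 1104, so continue squaring.
x_1 = 47^2 mod 1105 = 1104.
x_1 ≡ −1, so 47 is not a witness.

no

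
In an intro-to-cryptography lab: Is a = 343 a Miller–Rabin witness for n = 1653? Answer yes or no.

n − 1 = 1652 = 2^2 · 413, so s = 2 and d = 413.
Repeated squaring mod 1653: 343^1 ≡ 343, 343^2 ≡ 286, 343^4 ≡ 799, 343^8 ≡ 343, 343^16 ≡ 286, 343^32 ≡ 799, 343^64 ≡ 343, 343^128 ≡ 286, 343^256 ≡ 799.
413 = 256 + 128 + 16 + 8 + 4 + 1, so 343^413 ≡ 799·286·286·343·799·343 ≡ 1 (mod 1653).
x_0 = 343^413 mod 1653 = 1.
x_0 = 1, so 343 is not a witness.

no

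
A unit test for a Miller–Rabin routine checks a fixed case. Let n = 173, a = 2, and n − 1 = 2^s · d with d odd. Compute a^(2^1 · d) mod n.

n − 1 = 172 = 2^2 · 43, so s = 2 and d = 43.
x_0 = 2^43 mod 173 = 80.
x_1 = 80^2 mod 173 = 172.

172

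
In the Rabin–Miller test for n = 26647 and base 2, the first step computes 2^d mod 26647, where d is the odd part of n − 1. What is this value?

1

n − 1 = 26646 = 2^1 · 13323, so s = 1 and d = 13323.
Repeated squaring mod 26647: 2^1 ≡ 2, 2^2 ≡ 4, 2^4 ≡ 16, 2^8 ≡ 256, 2^16 ≡ 12242, 2^32 ≡ 3836, 2^64 ≡ 5752, 2^128 ≡ 16577, 2^256 ≡ 13065, 2^512 ≡ 20190, 2^1024 ≡ 16941, 2^2048 ≡ 9291, 2^4096 ≡ 13048, 2^8192 ≡ 2621.
13323 = 8192 + 4096 + 1024 + 8 + 2 + 1, so 2^13323 ≡ 2621·13048·16941·256·4·2 ≡ 1 (mod 26647).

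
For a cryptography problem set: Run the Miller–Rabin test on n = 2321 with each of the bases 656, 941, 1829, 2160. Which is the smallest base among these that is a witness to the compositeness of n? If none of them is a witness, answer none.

n − 1 = 2320 = 2^4 · 145, so s = 4 and d = 145.
Base 656: x_0 = 656^145 mod 2321 = 2320. x_0 = 2320 ≡ −1, so 656 is not a witness.
Base 941: x_0 = 941^145 mod 2321 = 2122. x_0 is neither 1 nor 2320, so continue squaring. x_1 = 2122^2 mod 2321 = 144. x_2 = 144^2 mod 2321 = 2168. x_3 = 2168^2 mod 2321 = 199. Reached i = s−1 = 3 without hitting −1: 941 is a Miller–Rabin witness and 2321 is composite.
Base 1829: x_0 = 1829^145 mod 2321 = 771. x_0 is neither 1 nor 2320, so continue squaring. x_1 = 771^2 mod 2321 = 265. x_2 = 265^2 mod 2321 = 595. x_3 = 595^2 mod 2321 = 1233. Reached i = s−1 = 3 without hitting −1: 1829 is a Miller–Rabin witness and 2321 is composite.
Base 2160: x_0 = 2160^145 mod 2321 = 1299. x_0 is neither 1 nor 2320, so continue squaring. x_1 = 1299^2 mod 2321 = 34. x_2 = 34^2 mod 2321 = 1156. x_3 = 1156^2 mod 2321 = 1761. Reached i = s−1 = 3 without hitting −1: 2160 is a Miller–Rabin witness and 2321 is composite.
The smallest witness among the given bases is 941.

941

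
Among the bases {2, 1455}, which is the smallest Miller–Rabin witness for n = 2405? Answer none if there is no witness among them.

n − 1 = 2404 = 2^2 · 601, so s = 2 and d = 601.
Base 2: x_0 = 2^601 mod 2405 = 2277. x_0 is neither 1 nor 2404, so continue squaring. x_1 = 2277^2 mod 2405 = 1954. Reached i = s−1 = 1 without hitting −1: 2 is a Miller–Rabin witness and 2405 is composite.
Base 1455: x_0 = 1455^601 mod 2405 = 675. x_0 is neither 1 nor 2404, so continue squaring. x_1 = 675^2 mod 2405 = 1080. Reached i = s−1 = 1 without hitting −1: 1455 is a Miller–Rabin witness and 2405 is composite.
The smallest witness among the given bases is 2.

2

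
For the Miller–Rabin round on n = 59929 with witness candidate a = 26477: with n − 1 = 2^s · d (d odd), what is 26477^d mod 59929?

n − 1 = 59928 = 2^3 · 7491, so s = 3 and d = 7491.
By repeated squaring, 26477^7491 ≡ 59414 (mod 59929).

59414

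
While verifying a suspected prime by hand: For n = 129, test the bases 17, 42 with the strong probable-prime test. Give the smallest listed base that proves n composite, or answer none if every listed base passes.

17

n − 1 = 128 = 2^7 · 1, so s = 7 and d = 1.
Base 17: x_0 = 17^1 mod 129 = 17. x_0 is neither 1 nor 128, so continue squaring. x_1 = 17^2 mod 129 = 31. x_2 = 31^2 mod 129 = 58. x_3 = 58^2 mod 129 = 10. x_4 = 10^2 mod 129 = 100. x_5 = 100^2 mod 129 = 67. x_6 = 67^2 mod 129 = 103. Reached i = s−1 = 6 without hitting −1: 17 is a Miller–Rabin witness and 129 is composite.
Base 42: x_0 = 42^1 mod 129 = 42. x_0 is neither 1 nor 128, so continue squaring. x_1 = 42^2 mod 129 = 87. x_2 = 87^2 mod 129 = 87. x_3 = 87^2 mod 129 = 87. x_4 = 87^2 mod 129 = 87. x_5 = 87^2 mod 129 = 87. x_6 = 87^2 mod 129 = 87. Reached i = s−1 = 6 without hitting −1: 42 is a Miller–Rabin witness and 129 is composite.
The smallest witness among the given bases is 17.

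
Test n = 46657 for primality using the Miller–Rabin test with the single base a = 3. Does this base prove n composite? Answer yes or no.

n − 1 = 46656 = 2^6 · 729, so s = 6 and d = 729.
Repeated squaring mod 46657: 3^1 ≡ 3, 3^2 ≡ 9, 3^4 ≡ 81, 3^8 ≡ 6561, 3^16 ≡ 28967, 3^32 ≡ 7601, 3^64 ≡ 13835, 3^128 ≡ 20211, 3^256 ≡ 2486, 3^512 ≡ 21472.
729 = 512 + 128 + 64 + 16 + 8 + 1, so 3^729 ≡ 21472·20211·13835·28967·6561·3 ≡ 19683 (mod 46657).
x_0 = 3^729 mod 46657 = 19683.
x_0 is neither 1 nor 46656, so continue squaring.
x_1 = 19683^2 mod 46657 = 27418.
x_2 = 27418^2 mod 46657 = 9140.
x_3 = 9140^2 mod 46657 = 23570.
x_4 = 23570^2 mod 46657 = 1.
x_4 = 1 but x_3 ≠ ±1, a nontrivial square root of 1 — 3 is a witness and 46657 is composite.

yes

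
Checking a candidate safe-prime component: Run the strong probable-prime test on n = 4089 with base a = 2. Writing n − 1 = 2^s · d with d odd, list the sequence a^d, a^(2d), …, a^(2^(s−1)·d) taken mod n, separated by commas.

n − 1 = 4088 = 2^3 · 511, so s = 3 and d = 511.
x_0 = 2^511 mod 4089 = 737.
x_1 = 737^2 mod 4089 = 3421.
x_2 = 3421^2 mod 4089 = 523.

737, 3421, 523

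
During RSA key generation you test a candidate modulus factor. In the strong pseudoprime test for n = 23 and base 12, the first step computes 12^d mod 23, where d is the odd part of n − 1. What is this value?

n − 1 = 22 = 2^1 · 11, so s = 1 and d = 11.
12^11 mod 23 = 1.

1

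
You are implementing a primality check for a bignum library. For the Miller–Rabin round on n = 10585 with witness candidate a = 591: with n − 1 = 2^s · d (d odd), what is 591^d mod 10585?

9176

n − 1 = 10584 = 2^3 · 1323, so s = 3 and d = 1323.
Repeated squaring mod 10585: 591^1 ≡ 591, 591^2 ≡ 10561, 591^4 ≡ 576, 591^8 ≡ 3641, 591^16 ≡ 4461, 591^32 ≡ 721, 591^64 ≡ 1176, 591^128 ≡ 6926, 591^256 ≡ 8841, 591^512 ≡ 3641, 591^1024 ≡ 4461.
1323 = 1024 + 256 + 32 + 8 + 2 + 1, so 591^1323 ≡ 4461·8841·721·3641·10561·591 ≡ 9176 (mod 10585).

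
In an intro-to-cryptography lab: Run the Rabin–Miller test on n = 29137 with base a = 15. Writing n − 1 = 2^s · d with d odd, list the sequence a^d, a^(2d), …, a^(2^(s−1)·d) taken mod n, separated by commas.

8013, 19358, 1207, 29136

n − 1 = 29136 = 2^4 · 1821, so s = 4 and d = 1821.
x_0 = 15^1821 mod 29137 = 8013.
x_1 = 8013^2 mod 29137 = 19358.
x_2 = 19358^2 mod 29137 = 1207.
x_3 = 1207^2 mod 29137 = 29136.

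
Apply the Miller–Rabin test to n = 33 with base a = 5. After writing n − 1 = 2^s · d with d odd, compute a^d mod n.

5

n − 1 = 32 = 2^5 · 1, so s = 5 and d = 1.
5^1 mod 33 = 5.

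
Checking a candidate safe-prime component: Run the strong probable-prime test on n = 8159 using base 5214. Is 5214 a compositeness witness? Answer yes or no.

n − 1 = 8158 = 2^1 · 4079, so s = 1 and d = 4079.
x_0 = 5214^4079 mod 8159 = 7673.
x_0 ∉ {1, 8158} and s = 1, so 5214 is a Miller–Rabin witness and 8159 is composite.

yes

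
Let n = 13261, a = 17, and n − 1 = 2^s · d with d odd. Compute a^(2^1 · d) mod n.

n − 1 = 13260 = 2^2 · 3315, so s = 2 and d = 3315.
Repeated squaring mod 13261: 17^1 ≡ 17, 17^2 ≡ 289, 17^4 ≡ 3955, 17^8 ≡ 7306, 17^16 ≡ 2111, 17^32 ≡ 625, 17^64 ≡ 6056, 17^128 ≡ 8471, 17^256 ≡ 2570, 17^512 ≡ 922, 17^1024 ≡ 1380, 17^2048 ≡ 8077.
3315 = 2048 + 1024 + 128 + 64 + 32 + 16 + 2 + 1, so 17^3315 ≡ 8077·1380·8471·6056·625·2111·289·17 ≡ 12469 (mod 13261).
x_0 = 12469.
x_1 = 12469^2 mod 13261 = 3997.

3997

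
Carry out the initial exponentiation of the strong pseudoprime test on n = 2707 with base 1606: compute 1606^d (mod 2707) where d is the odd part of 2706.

n − 1 = 2706 = 2^1 · 1353, so s = 1 and d = 1353.
Repeated squaring mod 2707: 1606^1 ≡ 1606, 1606^2 ≡ 2172, 1606^4 ≡ 1990, 1606^8 ≡ 2466, 1606^16 ≡ 1234, 1606^32 ≡ 1422, 1606^64 ≡ 2662, 1606^128 ≡ 2025, 1606^256 ≡ 2227, 1606^512 ≡ 305, 1606^1024 ≡ 987.
1353 = 1024 + 256 + 64 + 8 + 1, so 1606^1353 ≡ 987·2227·2662·2466·1606 ≡ 1 (mod 2707).

1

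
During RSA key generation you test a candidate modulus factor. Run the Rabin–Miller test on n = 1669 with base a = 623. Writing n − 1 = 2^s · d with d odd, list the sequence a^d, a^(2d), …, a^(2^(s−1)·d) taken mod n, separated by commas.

n − 1 = 1668 = 2^2 · 417, so s = 2 and d = 417.
x_0 = 623^417 mod 1669 = 220.
x_1 = 220^2 mod 1669 = 1668.

220, 1668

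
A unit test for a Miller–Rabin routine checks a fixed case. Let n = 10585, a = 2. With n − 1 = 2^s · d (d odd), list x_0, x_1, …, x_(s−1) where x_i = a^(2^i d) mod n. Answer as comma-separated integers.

7958, 10294, 1

n − 1 = 10584 = 2^3 · 1323, so s = 3 and d = 1323.
x_0 = 2^1323 mod 10585 = 7958.
x_1 = 7958^2 mod 10585 = 10294.
x_2 = 10294^2 mod 10585 = 1.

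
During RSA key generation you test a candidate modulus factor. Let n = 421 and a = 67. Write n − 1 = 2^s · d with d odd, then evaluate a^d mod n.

n − 1 = 420 = 2^2 · 105, so s = 2 and d = 105.
Repeated squaring mod 421: 67^1 ≡ 67, 67^2 ≡ 279, 67^4 ≡ 377, 67^8 ≡ 252, 67^16 ≡ 354, 67^32 ≡ 279, 67^64 ≡ 377.
105 = 64 + 32 + 8 + 1, so 67^105 ≡ 377·279·252·67 ≡ 420 (mod 421).

420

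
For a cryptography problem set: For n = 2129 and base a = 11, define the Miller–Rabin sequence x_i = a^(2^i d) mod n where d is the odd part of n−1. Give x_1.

380

n − 1 = 2128 = 2^4 · 133, so s = 4 and d = 133.
x_0 = 11^133 mod 2129 = 2024.
x_1 = 2024^2 mod 2129 = 380.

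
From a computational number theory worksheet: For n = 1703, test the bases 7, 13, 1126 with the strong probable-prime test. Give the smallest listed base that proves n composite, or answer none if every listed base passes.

7

n − 1 = 1702 = 2^1 · 851, so s = 1 and d = 851.
Base 7: x_0 = 7^851 mod 1703 = 535. x_0 ∉ {1, 1702} and s = 1, so 7 is a Miller–Rabin witness and 1703 is composite.
Base 13: x_0 = 13^851 mod 1703 = 507. x_0 ∉ {1, 1702} and s = 1, so 13 is a Miller–Rabin witness and 1703 is composite.
Base 1126: x_0 = 1126^851 mod 1703 = 733. x_0 ∉ {1, 1702} and s = 1, so 1126 is a Miller–Rabin witness and 1703 is composite.
The smallest witness among the given bases is 7.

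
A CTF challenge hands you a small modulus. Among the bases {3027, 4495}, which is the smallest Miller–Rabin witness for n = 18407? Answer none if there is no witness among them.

3027

n − 1 = 18406 = 2^1 · 9203, so s = 1 and d = 9203.
Base 3027: x_0 = 3027^9203 mod 18407 = 16451. x_0 ∉ {1, 18406} and s = 1, so 3027 is a Miller–Rabin witness and 18407 is composite.
Base 4495: x_0 = 4495^9203 mod 18407 = 1175. x_0 ∉ {1, 18406} and s = 1, so 4495 is a Miller–Rabin witness and 18407 is composite.
The smallest witness among the given bases is 3027.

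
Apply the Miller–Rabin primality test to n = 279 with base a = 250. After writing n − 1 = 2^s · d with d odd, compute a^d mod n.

n − 1 = 278 = 2^1 · 139, so s = 1 and d = 139.
Repeated squaring mod 279: 250^1 ≡ 250, 250^2 ≡ 4, 250^4 ≡ 16, 250^8 ≡ 256, 250^16 ≡ 250, 250^32 ≡ 4, 250^64 ≡ 16, 250^128 ≡ 256.
139 = 128 + 8 + 2 + 1, so 250^139 ≡ 256·256·4·250 ≡ 16 (mod 279).

16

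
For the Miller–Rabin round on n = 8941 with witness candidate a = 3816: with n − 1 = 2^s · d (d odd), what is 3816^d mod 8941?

n − 1 = 8940 = 2^2 · 2235, so s = 2 and d = 2235.
3816^2235 mod 8941 = 3080.

3080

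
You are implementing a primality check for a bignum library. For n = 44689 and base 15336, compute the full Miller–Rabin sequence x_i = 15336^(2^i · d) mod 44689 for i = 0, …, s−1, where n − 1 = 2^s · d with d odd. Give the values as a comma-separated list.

n − 1 = 44688 = 2^4 · 2793, so s = 4 and d = 2793.
x_0 = 15336^2793 mod 44689 = 40282.
x_1 = 40282^2 mod 44689 = 26623.
x_2 = 26623^2 mod 44689 = 16589.
x_3 = 16589^2 mod 44689 = 59.

40282, 26623, 16589, 59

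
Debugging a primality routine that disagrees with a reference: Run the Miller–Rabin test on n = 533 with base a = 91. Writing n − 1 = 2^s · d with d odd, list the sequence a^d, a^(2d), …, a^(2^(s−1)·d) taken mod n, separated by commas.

n − 1 = 532 = 2^2 · 133, so s = 2 and d = 133.
x_0 = 91^133 mod 533 = 91.
x_1 = 91^2 mod 533 = 286.

91, 286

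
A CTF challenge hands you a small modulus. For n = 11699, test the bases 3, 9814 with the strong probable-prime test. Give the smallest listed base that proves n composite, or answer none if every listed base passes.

n − 1 = 11698 = 2^1 · 5849, so s = 1 and d = 5849.
Base 3: x_0 = 3^5849 mod 11699 = 1. x_0 = 1, so 3 is not a witness.
Base 9814: x_0 = 9814^5849 mod 11699 = 1. x_0 = 1, so 9814 is not a witness.
No listed base is a witness for 11699.

none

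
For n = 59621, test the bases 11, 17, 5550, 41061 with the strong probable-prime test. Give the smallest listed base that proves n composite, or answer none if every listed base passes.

n − 1 = 59620 = 2^2 · 14905, so s = 2 and d = 14905.
Base 11: x_0 = 11^14905 mod 59621 = 1. x_0 = 1, so 11 is not a witness.
Base 17: x_0 = 17^14905 mod 59621 = 1. x_0 = 1, so 17 is not a witness.
Base 5550: x_0 = 5550^14905 mod 59621 = 10727. x_0 is neither 1 nor 59620, so continue squaring. x_1 = 10727^2 mod 59621 = 59620. x_1 ≡ −1, so 5550 is not a witness.
Base 41061: x_0 = 41061^14905 mod 59621 = 59620. x_0 = 59620 ≡ −1, so 41061 is not a witness.
No listed base is a witness for 59621.

none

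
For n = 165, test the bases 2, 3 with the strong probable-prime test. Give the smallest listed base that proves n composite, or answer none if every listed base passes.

n − 1 = 164 = 2^2 · 41, so s = 2 and d = 41.
Base 2: x_0 = 2^41 mod 165 = 2. x_0 is neither 1 nor 164, so continue squaring. x_1 = 2^2 mod 165 = 4. Reached i = s−1 = 1 without hitting −1: 2 is a Miller–Rabin witness and 165 is composite.
Base 3: x_0 = 3^41 mod 165 = 3. x_0 is neither 1 nor 164, so continue squaring. x_1 = 3^2 mod 165 = 9. Reached i = s−1 = 1 without hitting −1: 3 is a Miller–Rabin witness and 165 is composite.
The smallest witness among the given bases is 2.

2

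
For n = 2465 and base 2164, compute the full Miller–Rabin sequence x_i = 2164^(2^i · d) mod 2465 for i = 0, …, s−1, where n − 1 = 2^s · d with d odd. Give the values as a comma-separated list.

n − 1 = 2464 = 2^5 · 77, so s = 5 and d = 77.
x_0 = 2164^77 mod 2465 = 1839.
x_1 = 1839^2 mod 2465 = 2406.
x_2 = 2406^2 mod 2465 = 1016.
x_3 = 1016^2 mod 2465 = 1886.
x_4 = 1886^2 mod 2465 = 1.

1839, 2406, 1016, 1886, 1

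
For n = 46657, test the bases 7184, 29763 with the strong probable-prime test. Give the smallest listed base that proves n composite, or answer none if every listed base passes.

n − 1 = 46656 = 2^6 · 729, so s = 6 and d = 729.
Base 7184: x_0 = 7184^729 mod 46657 = 10551. x_0 is neither 1 nor 46656, so continue squaring. x_1 = 10551^2 mod 46657 = 46656. x_1 ≡ −1, so 7184 is not a witness.
Base 29763: x_0 = 29763^729 mod 46657 = 36106. x_0 is neither 1 nor 46656, so continue squaring. x_1 = 36106^2 mod 46657 = 46656. x_1 ≡ −1, so 29763 is not a witness.
No listed base is a witness for 46657.

none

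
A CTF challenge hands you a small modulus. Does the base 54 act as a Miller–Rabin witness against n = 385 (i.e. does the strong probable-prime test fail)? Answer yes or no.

no

n − 1 = 384 = 2^7 · 3, so s = 7 and d = 3.
x_0 = 54^3 mod 385 = 384.
x_0 = 384 ≡ −1, so 54 is not a witness.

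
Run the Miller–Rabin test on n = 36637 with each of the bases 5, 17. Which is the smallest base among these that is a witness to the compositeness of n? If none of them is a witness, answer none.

none

n − 1 = 36636 = 2^2 · 9159, so s = 2 and d = 9159.
Base 5: x_0 = 5^9159 mod 36637 = 36209. x_0 is neither 1 nor 36636, so continue squaring. x_1 = 36209^2 mod 36637 = 36636. x_1 ≡ −1, so 5 is not a witness.
Base 17: x_0 = 17^9159 mod 36637 = 1. x_0 = 1, so 17 is not a witness.
No listed base is a witness for 36637.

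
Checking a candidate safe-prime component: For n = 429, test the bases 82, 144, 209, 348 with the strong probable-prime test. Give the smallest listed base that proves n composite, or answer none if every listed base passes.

n − 1 = 428 = 2^2 · 107, so s = 2 and d = 107.
Base 82: x_0 = 82^107 mod 429 = 322. x_0 is neither 1 nor 428, so continue squaring. x_1 = 322^2 mod 429 = 295. Reached i = s−1 = 1 without hitting −1: 82 is a Miller–Rabin witness and 429 is composite.
Base 144: x_0 = 144^107 mod 429 = 144. x_0 is neither 1 nor 428, so continue squaring. x_1 = 144^2 mod 429 = 144. Reached i = s−1 = 1 without hitting −1: 144 is a Miller–Rabin witness and 429 is composite.
Base 209: x_0 = 209^107 mod 429 = 209. x_0 is neither 1 nor 428, so continue squaring. x_1 = 209^2 mod 429 = 352. Reached i = s−1 = 1 without hitting −1: 209 is a Miller–Rabin witness and 429 is composite.
Base 348: x_0 = 348^107 mod 429 = 303. x_0 is neither 1 nor 428, so continue squaring. x_1 = 303^2 mod 429 = 3. Reached i = s−1 = 1 without hitting −1: 348 is a Miller–Rabin witness and 429 is composite.
The smallest witness among the given bases is 82.

82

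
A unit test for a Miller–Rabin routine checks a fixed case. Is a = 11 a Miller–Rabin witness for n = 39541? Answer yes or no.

no

n − 1 = 39540 = 2^2 · 9885, so s = 2 and d = 9885.
x_0 = 11^9885 mod 39541 = 25188.
x_0 is neither 1 nor 39540, so continue squaring.
x_1 = 25188^2 mod 39541 = 39540.
x_1 ≡ −1, so 11 is not a witness.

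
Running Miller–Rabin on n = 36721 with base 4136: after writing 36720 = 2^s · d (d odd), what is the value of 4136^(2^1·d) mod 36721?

n − 1 = 36720 = 2^4 · 2295, so s = 4 and d = 2295.
x_0 = 4136^2295 mod 36721 = 4490.
x_1 = 4490^2 mod 36721 = 271.

271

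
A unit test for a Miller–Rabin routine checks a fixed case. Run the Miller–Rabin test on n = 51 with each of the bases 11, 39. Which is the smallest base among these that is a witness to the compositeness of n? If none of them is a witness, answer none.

n − 1 = 50 = 2^1 · 25, so s = 1 and d = 25.
Base 11: x_0 = 11^25 mod 51 = 23. x_0 ∉ {1, 50} and s = 1, so 11 is a Miller–Rabin witness and 51 is composite.
Base 39: x_0 = 39^25 mod 51 = 12. x_0 ∉ {1, 50} and s = 1, so 39 is a Miller–Rabin witness and 51 is composite.
The smallest witness among the given bases is 11.

11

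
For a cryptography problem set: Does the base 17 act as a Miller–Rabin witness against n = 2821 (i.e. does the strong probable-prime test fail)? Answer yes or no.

no

n − 1 = 2820 = 2^2 · 705, so s = 2 and d = 705.
x_0 = 17^705 mod 2821 = 2820.
x_0 = 2820 ≡ −1, so 17 is not a witness.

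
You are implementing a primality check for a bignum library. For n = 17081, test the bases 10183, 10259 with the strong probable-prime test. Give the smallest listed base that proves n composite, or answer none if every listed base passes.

n − 1 = 17080 = 2^3 · 2135, so s = 3 and d = 2135.
Base 10183: x_0 = 10183^2135 mod 17081 = 17080. x_0 = 17080 ≡ −1, so 10183 is not a witness.
Base 10259: x_0 = 10259^2135 mod 17081 = 17080. x_0 = 17080 ≡ −1, so 10259 is not a witness.
No listed base is a witness for 17081.

none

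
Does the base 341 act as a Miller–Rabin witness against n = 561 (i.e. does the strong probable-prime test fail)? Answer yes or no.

yes

n − 1 = 560 = 2^4 · 35, so s = 4 and d = 35.
Repeated squaring mod 561: 341^1 ≡ 341, 341^2 ≡ 154, 341^4 ≡ 154, 341^8 ≡ 154, 341^16 ≡ 154, 341^32 ≡ 154.
35 = 32 + 2 + 1, so 341^35 ≡ 154·154·341 ≡ 341 (mod 561).
x_0 = 341^35 mod 561 = 341.
x_0 is neither 1 nor 560, so continue squaring.
x_1 = 341^2 mod 561 = 154.
x_2 = 154^2 mod 561 = 154.
x_3 = 154^2 mod 561 = 154.
Reached i = s−1 = 3 without hitting −1: 341 is a Miller–Rabin witness and 561 is composite.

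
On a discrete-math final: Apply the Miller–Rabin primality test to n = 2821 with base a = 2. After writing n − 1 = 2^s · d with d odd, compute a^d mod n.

2605

n − 1 = 2820 = 2^2 · 705, so s = 2 and d = 705.
2^705 mod 2821 = 2605.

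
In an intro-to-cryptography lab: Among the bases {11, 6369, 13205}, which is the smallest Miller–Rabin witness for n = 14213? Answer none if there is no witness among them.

11

n − 1 = 14212 = 2^2 · 3553, so s = 2 and d = 3553.
Base 11: x_0 = 11^3553 mod 14213 = 5989. x_0 is neither 1 nor 14212, so continue squaring. x_1 = 5989^2 mod 14213 = 8722. Reached i = s−1 = 1 without hitting −1: 11 is a Miller–Rabin witness and 14213 is composite.
Base 6369: x_0 = 6369^3553 mod 14213 = 3534. x_0 is neither 1 nor 14212, so continue squaring. x_1 = 3534^2 mod 14213 = 10142. Reached i = s−1 = 1 without hitting −1: 6369 is a Miller–Rabin witness and 14213 is composite.
Base 13205: x_0 = 13205^3553 mod 14213 = 11558. x_0 is neither 1 nor 14212, so continue squaring. x_1 = 11558^2 mod 14213 = 13590. Reached i = s−1 = 1 without hitting −1: 13205 is a Miller–Rabin witness and 14213 is composite.
The smallest witness among the given bases is 11.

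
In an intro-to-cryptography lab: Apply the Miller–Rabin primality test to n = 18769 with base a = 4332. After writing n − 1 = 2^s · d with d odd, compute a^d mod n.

16861

n − 1 = 18768 = 2^4 · 1173, so s = 4 and d = 1173.
4332^1173 mod 18769 = 16861.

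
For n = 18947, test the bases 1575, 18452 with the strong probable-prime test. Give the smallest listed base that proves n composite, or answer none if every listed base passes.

n − 1 = 18946 = 2^1 · 9473, so s = 1 and d = 9473.
Base 1575: x_0 = 1575^9473 mod 18947 = 1. x_0 = 1, so 1575 is not a witness.
Base 18452: x_0 = 18452^9473 mod 18947 = 18946. x_0 = 18946 ≡ −1, so 18452 is not a witness.
No listed base is a witness for 18947.

none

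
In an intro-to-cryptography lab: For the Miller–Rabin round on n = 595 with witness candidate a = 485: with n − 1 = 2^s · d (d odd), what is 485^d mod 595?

n − 1 = 594 = 2^1 · 297, so s = 1 and d = 297.
485^297 mod 595 = 400.

400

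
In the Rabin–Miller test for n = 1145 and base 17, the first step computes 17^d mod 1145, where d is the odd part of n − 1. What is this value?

n − 1 = 1144 = 2^3 · 143, so s = 3 and d = 143.
17^143 mod 1145 = 43.

43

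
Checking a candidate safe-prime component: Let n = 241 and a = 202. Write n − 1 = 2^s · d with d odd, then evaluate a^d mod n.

115

n − 1 = 240 = 2^4 · 15, so s = 4 and d = 15.
202^15 mod 241 = 115.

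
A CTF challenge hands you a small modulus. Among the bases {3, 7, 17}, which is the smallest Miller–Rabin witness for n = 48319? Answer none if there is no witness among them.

n − 1 = 48318 = 2^1 · 24159, so s = 1 and d = 24159.
Base 3: x_0 = 3^24159 mod 48319 = 4913. x_0 ∉ {1, 48318} and s = 1, so 3 is a Miller–Rabin witness and 48319 is composite.
Base 7: x_0 = 7^24159 mod 48319 = 22434. x_0 ∉ {1, 48318} and s = 1, so 7 is a Miller–Rabin witness and 48319 is composite.
Base 17: x_0 = 17^24159 mod 48319 = 28210. x_0 ∉ {1, 48318} and s = 1, so 17 is a Miller–Rabin witness and 48319 is composite.
The smallest witness among the given bases is 3.

3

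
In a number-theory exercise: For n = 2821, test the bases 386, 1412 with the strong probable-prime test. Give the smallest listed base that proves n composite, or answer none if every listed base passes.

n − 1 = 2820 = 2^2 · 705, so s = 2 and d = 705.
Base 386: x_0 = 386^705 mod 2821 = 1. x_0 = 1, so 386 is not a witness.
Base 1412: x_0 = 1412^705 mod 2821 = 216. x_0 is neither 1 nor 2820, so continue squaring. x_1 = 216^2 mod 2821 = 1520. Reached i = s−1 = 1 without hitting −1: 1412 is a Miller–Rabin witness and 2821 is composite.
The smallest witness among the given bases is 1412.

1412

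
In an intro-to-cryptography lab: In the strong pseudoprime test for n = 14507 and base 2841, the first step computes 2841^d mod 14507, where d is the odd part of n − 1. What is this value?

3050

n − 1 = 14506 = 2^1 · 7253, so s = 1 and d = 7253.
2841^7253 mod 14507 = 3050.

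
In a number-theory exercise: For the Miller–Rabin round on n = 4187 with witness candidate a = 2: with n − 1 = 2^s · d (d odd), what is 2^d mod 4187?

n − 1 = 4186 = 2^1 · 2093, so s = 1 and d = 2093.
2^2093 mod 4187 = 3104.

3104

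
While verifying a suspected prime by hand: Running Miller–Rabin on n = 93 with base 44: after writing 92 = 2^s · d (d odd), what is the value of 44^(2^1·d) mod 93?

49

n − 1 = 92 = 2^2 · 23, so s = 2 and d = 23.
x_0 = 44^23 mod 93 = 86.
x_1 = 86^2 mod 93 = 49.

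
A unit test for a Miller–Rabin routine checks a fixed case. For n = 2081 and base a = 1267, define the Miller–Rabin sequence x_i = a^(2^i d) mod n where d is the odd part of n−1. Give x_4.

2080

n − 1 = 2080 = 2^5 · 65, so s = 5 and d = 65.
x_0 = 1267^65 mod 2081 = 1267.
x_1 = 1267^2 mod 2081 = 838.
x_2 = 838^2 mod 2081 = 947.
x_3 = 947^2 mod 2081 = 1979.
x_4 = 1979^2 mod 2081 = 2080.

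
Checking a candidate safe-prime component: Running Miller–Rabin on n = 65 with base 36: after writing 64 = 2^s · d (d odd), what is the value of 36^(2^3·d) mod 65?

n − 1 = 64 = 2^6 · 1, so s = 6 and d = 1.
x_0 = 36^1 mod 65 = 36.
x_1 = 36^2 mod 65 = 61.
x_2 = 61^2 mod 65 = 16.
x_3 = 16^2 mod 65 = 61.

61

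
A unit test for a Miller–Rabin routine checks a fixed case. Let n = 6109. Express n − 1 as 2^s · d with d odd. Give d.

Halving: 6108 → 3054 → 1527; 1527 is odd.
So 6108 = 2^2 · 1527.

1527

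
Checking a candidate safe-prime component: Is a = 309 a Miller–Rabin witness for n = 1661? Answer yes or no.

n − 1 = 1660 = 2^2 · 415, so s = 2 and d = 415.
x_0 = 309^415 mod 1661 = 1343.
x_0 is neither 1 nor 1660, so continue squaring.
x_1 = 1343^2 mod 1661 = 1464.
Reached i = s−1 = 1 without hitting −1: 309 is a Miller–Rabin witness and 1661 is composite.

yes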